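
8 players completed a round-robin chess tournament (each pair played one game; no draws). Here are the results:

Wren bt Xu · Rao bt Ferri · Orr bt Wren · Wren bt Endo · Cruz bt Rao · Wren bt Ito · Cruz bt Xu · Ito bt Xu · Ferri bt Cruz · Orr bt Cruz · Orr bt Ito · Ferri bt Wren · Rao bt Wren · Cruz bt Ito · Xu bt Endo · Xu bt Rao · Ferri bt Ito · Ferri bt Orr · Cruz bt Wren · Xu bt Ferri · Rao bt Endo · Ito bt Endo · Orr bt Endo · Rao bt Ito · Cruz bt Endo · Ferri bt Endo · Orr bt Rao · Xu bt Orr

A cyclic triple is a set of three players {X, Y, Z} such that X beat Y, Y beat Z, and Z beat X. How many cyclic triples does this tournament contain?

10

Win totals: Ferri 5, Xu 4, Endo 0, Cruz 5, Orr 5, Ito 2, Rao 4, Wren 3.
A player with w wins dominates both others in C(w,2) triples; summing gives 10 + 6 + 0 + 10 + 10 + 1 + 6 + 3 = 46 transitive triples.
Total triples C(8,3) = 56, so cyclic triples = 56 − 46 = 10.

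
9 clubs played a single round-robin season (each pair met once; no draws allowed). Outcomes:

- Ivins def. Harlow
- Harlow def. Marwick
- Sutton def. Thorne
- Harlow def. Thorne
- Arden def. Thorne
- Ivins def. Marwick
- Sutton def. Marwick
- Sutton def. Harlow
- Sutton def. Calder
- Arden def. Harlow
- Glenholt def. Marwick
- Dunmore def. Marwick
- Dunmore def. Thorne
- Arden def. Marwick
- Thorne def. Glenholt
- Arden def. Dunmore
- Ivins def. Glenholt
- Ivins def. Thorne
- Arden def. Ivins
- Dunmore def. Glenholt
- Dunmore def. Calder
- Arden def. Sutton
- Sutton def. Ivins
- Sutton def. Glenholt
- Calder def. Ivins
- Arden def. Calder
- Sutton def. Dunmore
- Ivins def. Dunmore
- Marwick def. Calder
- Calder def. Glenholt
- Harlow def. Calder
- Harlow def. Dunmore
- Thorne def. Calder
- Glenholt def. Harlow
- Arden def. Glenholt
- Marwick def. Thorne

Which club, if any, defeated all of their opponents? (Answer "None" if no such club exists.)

Arden has 8 wins out of 8 opponents — a perfect record.

Arden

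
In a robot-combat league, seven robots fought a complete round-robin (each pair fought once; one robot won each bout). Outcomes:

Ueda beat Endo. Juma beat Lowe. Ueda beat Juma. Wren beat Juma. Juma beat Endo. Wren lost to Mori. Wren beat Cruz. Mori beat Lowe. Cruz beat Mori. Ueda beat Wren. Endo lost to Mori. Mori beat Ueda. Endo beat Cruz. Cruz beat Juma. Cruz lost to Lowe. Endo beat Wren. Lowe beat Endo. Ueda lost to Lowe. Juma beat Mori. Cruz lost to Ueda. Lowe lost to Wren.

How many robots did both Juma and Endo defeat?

Juma beat: Endo, Mori, Lowe.
Endo beat: Wren, Cruz.
No one was beaten by both.

0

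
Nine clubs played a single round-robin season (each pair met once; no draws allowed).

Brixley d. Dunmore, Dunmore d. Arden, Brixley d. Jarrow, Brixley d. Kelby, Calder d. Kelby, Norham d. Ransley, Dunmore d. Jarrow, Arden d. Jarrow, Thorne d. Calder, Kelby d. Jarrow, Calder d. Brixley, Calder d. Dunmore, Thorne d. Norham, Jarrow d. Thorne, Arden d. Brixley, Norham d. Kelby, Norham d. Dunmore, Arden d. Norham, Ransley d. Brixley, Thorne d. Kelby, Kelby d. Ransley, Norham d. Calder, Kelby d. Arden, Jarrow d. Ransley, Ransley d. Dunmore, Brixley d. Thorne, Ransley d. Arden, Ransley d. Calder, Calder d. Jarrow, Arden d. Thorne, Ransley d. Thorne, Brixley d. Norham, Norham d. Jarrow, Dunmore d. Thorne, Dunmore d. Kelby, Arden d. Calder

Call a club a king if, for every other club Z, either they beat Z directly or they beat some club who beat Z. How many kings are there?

9

Arden reaches everyone (king).
Thorne reaches everyone (king).
Dunmore reaches everyone (king).
Brixley reaches everyone (king).
Calder reaches everyone (king).
Ransley reaches everyone (king).
Kelby reaches everyone (king).
Jarrow reaches everyone (king).
Norham reaches everyone (king).
Kings: Arden, Thorne, Dunmore, Brixley, Calder, Ransley, Kelby, Jarrow, Norham — 9.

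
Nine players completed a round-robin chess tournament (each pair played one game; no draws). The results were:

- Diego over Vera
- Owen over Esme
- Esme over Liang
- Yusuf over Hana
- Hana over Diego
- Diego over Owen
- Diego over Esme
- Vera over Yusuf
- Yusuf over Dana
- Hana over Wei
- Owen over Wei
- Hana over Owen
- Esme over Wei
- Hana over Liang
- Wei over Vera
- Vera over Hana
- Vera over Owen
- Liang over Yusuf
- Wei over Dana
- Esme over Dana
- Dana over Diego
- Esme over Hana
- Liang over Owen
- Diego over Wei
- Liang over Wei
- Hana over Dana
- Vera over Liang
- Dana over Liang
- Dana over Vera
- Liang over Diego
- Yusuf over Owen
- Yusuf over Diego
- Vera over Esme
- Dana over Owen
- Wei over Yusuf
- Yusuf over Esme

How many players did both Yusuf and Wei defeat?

Yusuf beat: Diego, Hana, Esme, Dana, Owen.
Wei beat: Vera, Dana, Yusuf.
Both beat: Dana — 1.

1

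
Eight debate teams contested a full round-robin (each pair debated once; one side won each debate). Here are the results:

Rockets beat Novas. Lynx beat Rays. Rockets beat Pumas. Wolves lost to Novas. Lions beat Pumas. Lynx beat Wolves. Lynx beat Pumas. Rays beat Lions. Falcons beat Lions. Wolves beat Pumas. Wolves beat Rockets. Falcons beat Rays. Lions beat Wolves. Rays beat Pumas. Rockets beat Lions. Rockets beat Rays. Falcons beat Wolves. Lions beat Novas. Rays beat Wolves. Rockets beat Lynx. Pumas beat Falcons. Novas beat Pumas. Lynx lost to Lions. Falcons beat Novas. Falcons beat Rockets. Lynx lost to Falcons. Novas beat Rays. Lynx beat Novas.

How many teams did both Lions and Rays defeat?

Lions beat: Pumas, Lynx, Novas, Wolves.
Rays beat: Pumas, Lions, Wolves.
Both beat: Pumas, Wolves — 2.

2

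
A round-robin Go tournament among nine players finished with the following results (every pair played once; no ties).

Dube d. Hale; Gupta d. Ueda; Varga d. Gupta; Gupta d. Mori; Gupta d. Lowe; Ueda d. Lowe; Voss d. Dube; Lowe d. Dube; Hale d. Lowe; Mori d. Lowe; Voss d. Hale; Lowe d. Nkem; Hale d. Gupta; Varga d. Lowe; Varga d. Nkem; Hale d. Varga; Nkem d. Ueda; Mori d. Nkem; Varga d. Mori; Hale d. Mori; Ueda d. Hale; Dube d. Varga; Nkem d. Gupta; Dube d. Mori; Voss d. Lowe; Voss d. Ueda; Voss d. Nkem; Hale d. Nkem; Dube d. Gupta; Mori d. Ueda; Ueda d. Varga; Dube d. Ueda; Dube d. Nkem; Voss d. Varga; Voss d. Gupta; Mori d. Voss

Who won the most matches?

Voss

Win totals: Hale 5, Dube 6, Mori 4, Gupta 3, Nkem 2, Varga 4, Voss 7, Ueda 3, Lowe 2.
Voss leads with 7 wins (next highest: 6).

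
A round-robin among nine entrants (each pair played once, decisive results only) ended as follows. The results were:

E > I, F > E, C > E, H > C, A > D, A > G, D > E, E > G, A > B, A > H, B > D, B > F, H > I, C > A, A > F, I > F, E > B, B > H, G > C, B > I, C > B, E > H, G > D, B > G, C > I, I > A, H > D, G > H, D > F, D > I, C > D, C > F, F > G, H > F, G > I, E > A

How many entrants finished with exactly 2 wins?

2

Win totals: A 5, B 5, C 6, D 3, E 5, F 2, G 4, H 4, I 2.
Exactly 2: F, I — 2 entrants.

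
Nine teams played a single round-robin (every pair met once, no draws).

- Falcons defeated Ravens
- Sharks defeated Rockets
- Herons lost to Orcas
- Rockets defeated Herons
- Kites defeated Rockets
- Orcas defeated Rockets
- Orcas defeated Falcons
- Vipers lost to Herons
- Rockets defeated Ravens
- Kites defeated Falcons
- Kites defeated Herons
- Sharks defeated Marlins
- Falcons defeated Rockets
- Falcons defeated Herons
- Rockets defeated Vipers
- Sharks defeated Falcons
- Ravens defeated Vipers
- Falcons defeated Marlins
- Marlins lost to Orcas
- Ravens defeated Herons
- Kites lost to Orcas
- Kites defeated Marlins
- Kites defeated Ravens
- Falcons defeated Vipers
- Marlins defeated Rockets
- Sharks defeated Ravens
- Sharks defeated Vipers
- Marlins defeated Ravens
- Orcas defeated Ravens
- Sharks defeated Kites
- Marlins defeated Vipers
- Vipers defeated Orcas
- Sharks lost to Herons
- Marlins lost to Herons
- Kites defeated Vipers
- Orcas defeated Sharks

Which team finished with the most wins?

Orcas

Win totals: Falcons 5, Vipers 1, Sharks 6, Orcas 7, Rockets 3, Herons 3, Ravens 2, Marlins 3, Kites 6.
Orcas leads with 7 wins (next highest: 6).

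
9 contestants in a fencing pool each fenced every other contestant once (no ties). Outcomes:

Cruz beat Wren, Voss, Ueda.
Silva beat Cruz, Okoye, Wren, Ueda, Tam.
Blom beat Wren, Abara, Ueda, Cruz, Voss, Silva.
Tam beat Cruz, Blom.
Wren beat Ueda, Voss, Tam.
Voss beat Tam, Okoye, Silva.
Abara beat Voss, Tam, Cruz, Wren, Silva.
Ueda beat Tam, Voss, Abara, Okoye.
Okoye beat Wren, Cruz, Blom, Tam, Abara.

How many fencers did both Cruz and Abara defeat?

2

Cruz beat: Wren, Voss, Ueda.
Abara beat: Silva, Wren, Voss, Tam, Cruz.
Both beat: Wren, Voss — 2.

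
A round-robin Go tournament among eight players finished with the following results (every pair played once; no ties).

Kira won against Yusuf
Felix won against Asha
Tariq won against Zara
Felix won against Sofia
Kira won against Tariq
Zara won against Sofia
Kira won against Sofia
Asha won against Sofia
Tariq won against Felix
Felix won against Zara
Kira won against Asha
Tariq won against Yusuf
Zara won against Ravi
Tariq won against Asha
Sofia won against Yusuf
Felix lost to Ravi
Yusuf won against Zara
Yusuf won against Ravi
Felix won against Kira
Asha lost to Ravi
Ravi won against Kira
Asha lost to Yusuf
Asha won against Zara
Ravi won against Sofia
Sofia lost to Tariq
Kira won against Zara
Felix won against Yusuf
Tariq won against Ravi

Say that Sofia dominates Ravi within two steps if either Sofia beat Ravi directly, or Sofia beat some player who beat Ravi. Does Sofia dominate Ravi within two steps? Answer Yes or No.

Sofia did not beat Ravi directly.
Sofia beat Yusuf. Of those, Yusuf beat Ravi.

Yes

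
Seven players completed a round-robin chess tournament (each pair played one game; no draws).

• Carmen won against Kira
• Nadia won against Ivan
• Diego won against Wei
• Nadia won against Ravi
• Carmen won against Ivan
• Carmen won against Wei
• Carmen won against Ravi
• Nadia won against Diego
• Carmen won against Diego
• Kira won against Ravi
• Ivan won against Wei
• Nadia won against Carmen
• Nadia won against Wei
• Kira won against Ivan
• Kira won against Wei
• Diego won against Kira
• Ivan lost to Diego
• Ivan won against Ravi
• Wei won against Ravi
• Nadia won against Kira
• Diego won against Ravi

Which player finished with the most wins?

Nadia

Win totals: Wei 1, Carmen 5, Ravi 0, Ivan 2, Nadia 6, Diego 4, Kira 3.
Nadia leads with 6 wins (next highest: 5).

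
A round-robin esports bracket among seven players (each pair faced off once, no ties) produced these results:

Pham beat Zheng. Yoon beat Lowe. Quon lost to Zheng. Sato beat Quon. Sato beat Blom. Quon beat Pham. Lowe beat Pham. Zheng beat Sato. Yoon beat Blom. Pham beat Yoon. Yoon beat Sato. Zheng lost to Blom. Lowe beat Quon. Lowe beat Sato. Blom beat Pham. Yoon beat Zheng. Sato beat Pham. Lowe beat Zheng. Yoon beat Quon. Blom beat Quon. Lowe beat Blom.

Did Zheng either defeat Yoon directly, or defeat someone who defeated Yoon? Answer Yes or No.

Zheng did not beat Yoon directly.
Zheng beat Sato, Quon, but each of them lost to Yoon. No two-step path.

No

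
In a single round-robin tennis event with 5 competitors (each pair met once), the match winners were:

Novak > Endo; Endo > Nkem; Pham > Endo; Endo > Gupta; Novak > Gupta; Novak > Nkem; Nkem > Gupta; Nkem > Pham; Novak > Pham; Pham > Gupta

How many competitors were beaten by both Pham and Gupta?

Pham beat: Gupta, Endo.
Gupta beat: no one.
No one was beaten by both.

0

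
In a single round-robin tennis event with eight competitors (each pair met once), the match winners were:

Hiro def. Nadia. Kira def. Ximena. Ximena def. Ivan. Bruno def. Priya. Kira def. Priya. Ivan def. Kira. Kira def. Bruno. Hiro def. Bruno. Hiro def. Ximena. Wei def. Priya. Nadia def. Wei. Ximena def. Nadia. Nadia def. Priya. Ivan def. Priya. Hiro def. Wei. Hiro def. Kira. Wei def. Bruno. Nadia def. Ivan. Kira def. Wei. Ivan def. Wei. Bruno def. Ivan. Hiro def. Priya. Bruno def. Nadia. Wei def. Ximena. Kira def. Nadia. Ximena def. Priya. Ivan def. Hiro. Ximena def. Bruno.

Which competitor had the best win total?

Hiro

Win totals: Hiro 6, Wei 3, Ximena 4, Priya 0, Kira 5, Ivan 4, Bruno 3, Nadia 3.
Hiro leads with 6 wins (next highest: 5).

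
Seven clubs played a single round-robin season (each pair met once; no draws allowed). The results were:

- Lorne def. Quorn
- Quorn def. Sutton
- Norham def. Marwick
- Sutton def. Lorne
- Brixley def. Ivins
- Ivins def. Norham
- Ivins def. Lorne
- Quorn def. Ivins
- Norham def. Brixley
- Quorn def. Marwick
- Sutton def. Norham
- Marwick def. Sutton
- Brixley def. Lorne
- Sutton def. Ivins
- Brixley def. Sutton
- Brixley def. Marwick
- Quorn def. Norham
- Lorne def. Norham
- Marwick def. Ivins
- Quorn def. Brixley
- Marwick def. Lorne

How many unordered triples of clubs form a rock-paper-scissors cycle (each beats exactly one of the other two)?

Win totals: Brixley 4, Lorne 2, Sutton 3, Norham 2, Ivins 2, Quorn 5, Marwick 3.
A club with w wins dominates both others in C(w,2) triples; summing gives 6 + 1 + 3 + 1 + 1 + 10 + 3 = 25 transitive triples.
Total triples C(7,3) = 35, so cyclic triples = 35 − 25 = 10.

10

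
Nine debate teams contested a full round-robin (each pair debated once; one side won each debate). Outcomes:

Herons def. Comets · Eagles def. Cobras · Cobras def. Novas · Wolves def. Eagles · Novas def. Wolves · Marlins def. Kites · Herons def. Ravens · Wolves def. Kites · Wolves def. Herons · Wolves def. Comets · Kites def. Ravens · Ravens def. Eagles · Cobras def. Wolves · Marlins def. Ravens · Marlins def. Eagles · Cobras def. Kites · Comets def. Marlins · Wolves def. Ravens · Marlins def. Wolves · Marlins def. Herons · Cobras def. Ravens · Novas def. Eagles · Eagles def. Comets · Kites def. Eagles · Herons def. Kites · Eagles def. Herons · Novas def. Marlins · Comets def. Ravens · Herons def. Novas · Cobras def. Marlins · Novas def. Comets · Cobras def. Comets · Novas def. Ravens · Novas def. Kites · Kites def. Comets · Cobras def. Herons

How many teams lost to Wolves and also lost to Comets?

Wolves beat: Herons, Kites, Ravens, Eagles, Comets.
Comets beat: Ravens, Marlins.
Both beat: Ravens — 1.

1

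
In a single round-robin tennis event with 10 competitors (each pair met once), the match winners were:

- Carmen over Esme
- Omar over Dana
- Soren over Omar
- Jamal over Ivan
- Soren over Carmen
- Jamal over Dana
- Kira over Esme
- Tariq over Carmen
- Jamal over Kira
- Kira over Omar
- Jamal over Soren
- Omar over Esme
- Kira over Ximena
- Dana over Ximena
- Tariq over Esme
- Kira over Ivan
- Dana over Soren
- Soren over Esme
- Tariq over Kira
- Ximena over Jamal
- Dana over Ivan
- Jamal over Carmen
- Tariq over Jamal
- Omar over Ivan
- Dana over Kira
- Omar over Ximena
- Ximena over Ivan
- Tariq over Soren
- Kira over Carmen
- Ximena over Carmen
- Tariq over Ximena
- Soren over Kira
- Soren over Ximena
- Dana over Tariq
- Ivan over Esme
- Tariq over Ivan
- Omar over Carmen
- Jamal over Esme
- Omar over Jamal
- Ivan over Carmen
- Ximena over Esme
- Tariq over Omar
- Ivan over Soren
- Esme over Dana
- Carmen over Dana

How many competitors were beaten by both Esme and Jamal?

1

Esme beat: Dana.
Jamal beat: Esme, Kira, Dana, Carmen, Ivan, Soren.
Both beat: Dana — 1.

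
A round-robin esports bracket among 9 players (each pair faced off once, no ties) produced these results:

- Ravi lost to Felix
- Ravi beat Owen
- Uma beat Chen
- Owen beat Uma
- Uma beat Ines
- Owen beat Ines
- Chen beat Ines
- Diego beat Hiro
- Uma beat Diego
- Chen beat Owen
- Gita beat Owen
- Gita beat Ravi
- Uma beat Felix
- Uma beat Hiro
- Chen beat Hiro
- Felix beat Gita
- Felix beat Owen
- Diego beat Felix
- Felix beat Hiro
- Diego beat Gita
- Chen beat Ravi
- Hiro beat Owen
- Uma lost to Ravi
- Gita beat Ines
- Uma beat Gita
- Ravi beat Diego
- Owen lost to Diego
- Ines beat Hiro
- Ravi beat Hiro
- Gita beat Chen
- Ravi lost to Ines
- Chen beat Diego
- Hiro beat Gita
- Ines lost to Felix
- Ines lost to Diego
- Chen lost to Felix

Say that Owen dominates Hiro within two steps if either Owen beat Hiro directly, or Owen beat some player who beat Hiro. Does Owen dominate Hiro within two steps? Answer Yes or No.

Yes

Owen did not beat Hiro directly.
Owen beat Ines, Uma. Of those, Ines beat Hiro.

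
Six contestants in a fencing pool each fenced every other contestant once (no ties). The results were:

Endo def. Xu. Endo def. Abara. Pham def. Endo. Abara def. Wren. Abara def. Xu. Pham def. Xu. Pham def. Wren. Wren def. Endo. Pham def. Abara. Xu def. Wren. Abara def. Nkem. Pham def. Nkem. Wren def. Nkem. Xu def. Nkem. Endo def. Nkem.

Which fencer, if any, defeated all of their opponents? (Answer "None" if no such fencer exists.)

Pham

Pham has 5 wins out of 5 opponents — a perfect record.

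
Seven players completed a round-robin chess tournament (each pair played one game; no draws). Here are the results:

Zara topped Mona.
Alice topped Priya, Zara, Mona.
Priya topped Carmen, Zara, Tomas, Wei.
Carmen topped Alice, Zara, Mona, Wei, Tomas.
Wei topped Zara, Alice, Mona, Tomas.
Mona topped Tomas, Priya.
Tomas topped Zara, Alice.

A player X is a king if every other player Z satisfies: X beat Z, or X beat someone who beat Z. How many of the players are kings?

Zara cannot reach Wei, Alice, Carmen in two steps.
Priya reaches everyone (king).
Mona reaches everyone (king).
Wei cannot reach Carmen in two steps.
Tomas cannot reach Wei, Carmen in two steps.
Alice reaches everyone (king).
Carmen reaches everyone (king).
Kings: Priya, Mona, Alice, Carmen — 4.

4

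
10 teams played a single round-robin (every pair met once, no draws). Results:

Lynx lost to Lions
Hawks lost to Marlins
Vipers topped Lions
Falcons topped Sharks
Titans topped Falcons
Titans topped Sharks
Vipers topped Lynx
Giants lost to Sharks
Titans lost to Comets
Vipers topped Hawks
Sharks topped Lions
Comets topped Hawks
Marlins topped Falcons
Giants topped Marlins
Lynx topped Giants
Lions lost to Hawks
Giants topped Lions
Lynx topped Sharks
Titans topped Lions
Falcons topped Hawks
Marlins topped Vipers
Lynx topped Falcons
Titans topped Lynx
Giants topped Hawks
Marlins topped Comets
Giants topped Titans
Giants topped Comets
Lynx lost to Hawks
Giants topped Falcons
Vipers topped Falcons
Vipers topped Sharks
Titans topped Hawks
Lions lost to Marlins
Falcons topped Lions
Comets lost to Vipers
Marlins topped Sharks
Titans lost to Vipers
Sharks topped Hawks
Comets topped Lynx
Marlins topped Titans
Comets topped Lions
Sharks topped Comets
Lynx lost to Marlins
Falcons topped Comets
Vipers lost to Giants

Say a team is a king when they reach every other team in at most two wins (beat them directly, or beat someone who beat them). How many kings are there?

Sharks reaches everyone (king).
Falcons cannot reach Marlins, Vipers in two steps.
Giants reaches everyone (king).
Hawks cannot reach Titans, Comets, Marlins, Vipers in two steps.
Lions cannot reach Hawks, Titans, Comets, Marlins, Vipers in two steps.
Titans cannot reach Marlins, Vipers in two steps.
Comets cannot reach Marlins, Vipers in two steps.
Lynx reaches everyone (king).
Marlins reaches everyone (king).
Vipers cannot reach Marlins in two steps.
Kings: Sharks, Giants, Lynx, Marlins — 4.

4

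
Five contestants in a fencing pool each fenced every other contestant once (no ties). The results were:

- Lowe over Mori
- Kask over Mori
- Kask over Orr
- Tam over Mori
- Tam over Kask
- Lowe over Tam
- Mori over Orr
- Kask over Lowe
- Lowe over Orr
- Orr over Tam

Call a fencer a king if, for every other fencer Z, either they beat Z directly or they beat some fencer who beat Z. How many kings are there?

3

Mori cannot reach Kask, Lowe in two steps.
Tam reaches everyone (king).
Orr cannot reach Lowe in two steps.
Kask reaches everyone (king).
Lowe reaches everyone (king).
Kings: Tam, Kask, Lowe — 3.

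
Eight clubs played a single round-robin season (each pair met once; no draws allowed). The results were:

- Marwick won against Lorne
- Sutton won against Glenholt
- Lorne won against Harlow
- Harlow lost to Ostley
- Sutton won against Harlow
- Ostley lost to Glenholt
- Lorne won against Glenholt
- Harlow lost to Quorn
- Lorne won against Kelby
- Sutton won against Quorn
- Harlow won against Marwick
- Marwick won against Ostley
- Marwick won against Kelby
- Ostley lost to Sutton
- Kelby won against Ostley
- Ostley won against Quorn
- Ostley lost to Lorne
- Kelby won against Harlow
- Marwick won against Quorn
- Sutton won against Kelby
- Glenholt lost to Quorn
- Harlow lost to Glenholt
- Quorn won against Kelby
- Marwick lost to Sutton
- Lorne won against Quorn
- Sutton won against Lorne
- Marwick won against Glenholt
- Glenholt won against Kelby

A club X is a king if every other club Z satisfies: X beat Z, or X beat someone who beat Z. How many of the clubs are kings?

Marwick cannot reach Sutton in two steps.
Kelby cannot reach Glenholt, Lorne, Sutton in two steps.
Glenholt cannot reach Lorne, Sutton in two steps.
Quorn cannot reach Lorne, Sutton in two steps.
Lorne cannot reach Sutton in two steps.
Harlow cannot reach Sutton in two steps.
Sutton reaches everyone (king).
Ostley cannot reach Lorne, Sutton in two steps.
Kings: Sutton — 1.

1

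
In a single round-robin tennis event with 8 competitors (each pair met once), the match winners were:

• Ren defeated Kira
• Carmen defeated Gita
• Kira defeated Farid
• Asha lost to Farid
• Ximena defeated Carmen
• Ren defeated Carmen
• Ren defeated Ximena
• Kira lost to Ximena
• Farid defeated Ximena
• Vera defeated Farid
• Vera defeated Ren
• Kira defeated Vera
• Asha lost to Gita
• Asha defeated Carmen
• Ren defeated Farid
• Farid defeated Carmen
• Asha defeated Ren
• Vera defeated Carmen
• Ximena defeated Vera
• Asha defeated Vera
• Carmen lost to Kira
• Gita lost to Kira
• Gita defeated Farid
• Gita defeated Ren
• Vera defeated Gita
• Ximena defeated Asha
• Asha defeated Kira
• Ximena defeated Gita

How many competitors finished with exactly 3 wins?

2

Win totals: Farid 3, Carmen 1, Asha 4, Ximena 5, Ren 4, Kira 4, Gita 3, Vera 4.
Exactly 3: Farid, Gita — 2 competitors.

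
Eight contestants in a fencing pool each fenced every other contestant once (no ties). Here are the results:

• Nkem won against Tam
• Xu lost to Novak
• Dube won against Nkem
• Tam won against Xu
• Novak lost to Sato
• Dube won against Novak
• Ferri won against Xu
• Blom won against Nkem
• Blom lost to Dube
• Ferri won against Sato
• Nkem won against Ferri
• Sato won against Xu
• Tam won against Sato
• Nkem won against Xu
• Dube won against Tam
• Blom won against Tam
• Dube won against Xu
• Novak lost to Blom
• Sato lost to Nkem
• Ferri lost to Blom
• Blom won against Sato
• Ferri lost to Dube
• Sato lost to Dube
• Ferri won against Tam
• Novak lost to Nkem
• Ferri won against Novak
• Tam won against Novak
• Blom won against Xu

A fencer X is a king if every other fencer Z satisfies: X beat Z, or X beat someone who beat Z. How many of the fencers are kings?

1

Xu cannot reach Novak, Ferri, Tam, Sato, Nkem, Blom, Dube in two steps.
Novak cannot reach Ferri, Tam, Sato, Nkem, Blom, Dube in two steps.
Ferri cannot reach Nkem, Blom, Dube in two steps.
Tam cannot reach Ferri, Nkem, Blom, Dube in two steps.
Sato cannot reach Ferri, Tam, Nkem, Blom, Dube in two steps.
Nkem cannot reach Blom, Dube in two steps.
Blom cannot reach Dube in two steps.
Dube reaches everyone (king).
Kings: Dube — 1.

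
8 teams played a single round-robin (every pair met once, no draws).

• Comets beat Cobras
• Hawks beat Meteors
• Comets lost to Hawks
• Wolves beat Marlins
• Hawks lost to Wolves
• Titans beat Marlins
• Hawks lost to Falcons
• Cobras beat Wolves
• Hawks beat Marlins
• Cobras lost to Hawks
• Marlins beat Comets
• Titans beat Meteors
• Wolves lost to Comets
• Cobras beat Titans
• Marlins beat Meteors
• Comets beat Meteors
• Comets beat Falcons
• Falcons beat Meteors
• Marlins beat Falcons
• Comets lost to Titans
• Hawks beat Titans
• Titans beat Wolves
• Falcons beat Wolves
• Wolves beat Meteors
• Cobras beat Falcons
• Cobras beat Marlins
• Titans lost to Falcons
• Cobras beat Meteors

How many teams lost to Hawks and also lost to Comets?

2

Hawks beat: Comets, Titans, Marlins, Cobras, Meteors.
Comets beat: Falcons, Cobras, Meteors, Wolves.
Both beat: Cobras, Meteors — 2.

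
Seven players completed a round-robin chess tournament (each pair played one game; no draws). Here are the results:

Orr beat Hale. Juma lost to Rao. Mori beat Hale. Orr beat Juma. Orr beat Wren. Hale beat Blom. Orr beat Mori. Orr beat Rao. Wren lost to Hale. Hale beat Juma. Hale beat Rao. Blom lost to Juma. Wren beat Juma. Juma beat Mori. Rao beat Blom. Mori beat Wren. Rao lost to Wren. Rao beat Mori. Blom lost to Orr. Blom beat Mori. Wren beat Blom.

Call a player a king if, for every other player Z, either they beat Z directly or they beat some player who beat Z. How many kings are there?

Blom cannot reach Orr, Rao, Juma in two steps.
Orr reaches everyone (king).
Hale cannot reach Orr in two steps.
Rao cannot reach Orr in two steps.
Mori cannot reach Orr in two steps.
Wren cannot reach Orr, Hale in two steps.
Juma cannot reach Orr, Rao in two steps.
Kings: Orr — 1.

1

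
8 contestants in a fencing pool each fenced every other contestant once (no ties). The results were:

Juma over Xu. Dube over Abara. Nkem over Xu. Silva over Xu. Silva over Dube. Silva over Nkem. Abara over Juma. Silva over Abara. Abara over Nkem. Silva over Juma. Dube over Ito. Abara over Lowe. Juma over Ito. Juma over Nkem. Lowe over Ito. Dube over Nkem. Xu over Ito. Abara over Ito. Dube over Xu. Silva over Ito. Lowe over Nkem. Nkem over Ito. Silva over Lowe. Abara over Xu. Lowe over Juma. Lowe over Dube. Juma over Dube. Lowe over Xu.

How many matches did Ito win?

Ito's results: beat no one; lost to Juma, Nkem, Dube, Silva, Abara, Lowe, Xu.
That is 0 wins.

0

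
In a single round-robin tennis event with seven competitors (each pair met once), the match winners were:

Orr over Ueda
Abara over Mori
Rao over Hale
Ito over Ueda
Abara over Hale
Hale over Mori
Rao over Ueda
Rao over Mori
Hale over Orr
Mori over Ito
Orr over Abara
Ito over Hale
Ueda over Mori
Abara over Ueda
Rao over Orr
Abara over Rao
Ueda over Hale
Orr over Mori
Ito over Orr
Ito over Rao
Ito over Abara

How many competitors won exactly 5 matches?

Win totals: Ueda 2, Rao 4, Orr 3, Mori 1, Ito 5, Hale 2, Abara 4.
Exactly 5: Ito — 1 competitor.

1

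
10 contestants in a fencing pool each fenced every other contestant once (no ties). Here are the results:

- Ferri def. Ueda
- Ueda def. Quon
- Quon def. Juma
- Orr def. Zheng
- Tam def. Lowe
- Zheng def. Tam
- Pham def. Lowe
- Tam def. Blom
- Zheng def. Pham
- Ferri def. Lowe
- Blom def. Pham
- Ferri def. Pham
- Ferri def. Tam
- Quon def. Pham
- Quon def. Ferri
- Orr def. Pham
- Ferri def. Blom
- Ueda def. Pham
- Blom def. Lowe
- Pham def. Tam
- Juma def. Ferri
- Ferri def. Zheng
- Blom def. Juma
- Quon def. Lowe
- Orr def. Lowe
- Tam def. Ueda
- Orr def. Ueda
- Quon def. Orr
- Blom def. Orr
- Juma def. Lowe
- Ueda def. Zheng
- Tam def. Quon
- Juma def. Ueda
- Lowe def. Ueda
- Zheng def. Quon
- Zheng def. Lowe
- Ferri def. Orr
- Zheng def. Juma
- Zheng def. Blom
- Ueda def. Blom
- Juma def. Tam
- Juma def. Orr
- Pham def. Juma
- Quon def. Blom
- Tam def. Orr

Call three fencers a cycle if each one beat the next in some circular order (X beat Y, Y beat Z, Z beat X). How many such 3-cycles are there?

28

Win totals: Lowe 1, Orr 4, Ferri 7, Ueda 4, Zheng 6, Juma 5, Pham 3, Tam 5, Blom 4, Quon 6.
A fencer with w wins dominates both others in C(w,2) triples; summing gives 0 + 6 + 21 + 6 + 15 + 10 + 3 + 10 + 6 + 15 = 92 transitive triples.
Total triples C(10,3) = 120, so cyclic triples = 120 − 92 = 28.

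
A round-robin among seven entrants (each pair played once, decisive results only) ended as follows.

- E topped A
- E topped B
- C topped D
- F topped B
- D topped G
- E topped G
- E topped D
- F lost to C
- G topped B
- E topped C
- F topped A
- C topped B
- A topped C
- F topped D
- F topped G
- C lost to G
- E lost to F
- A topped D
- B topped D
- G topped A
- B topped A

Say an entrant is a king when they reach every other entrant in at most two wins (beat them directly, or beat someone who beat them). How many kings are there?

A cannot reach E in two steps.
B cannot reach E, F in two steps.
C reaches everyone (king).
D cannot reach E, F in two steps.
E reaches everyone (king).
F reaches everyone (king).
G cannot reach E in two steps.
Kings: C, E, F — 3.

3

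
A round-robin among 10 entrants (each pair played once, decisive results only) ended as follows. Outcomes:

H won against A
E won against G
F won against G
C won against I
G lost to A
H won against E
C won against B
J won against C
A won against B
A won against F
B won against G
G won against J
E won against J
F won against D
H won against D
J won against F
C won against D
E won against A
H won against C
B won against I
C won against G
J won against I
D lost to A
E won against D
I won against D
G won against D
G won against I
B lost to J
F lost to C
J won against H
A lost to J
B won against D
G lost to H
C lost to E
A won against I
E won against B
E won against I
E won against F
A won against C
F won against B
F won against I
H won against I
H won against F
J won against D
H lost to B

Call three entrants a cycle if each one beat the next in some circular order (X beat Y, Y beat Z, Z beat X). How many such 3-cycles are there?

Win totals: A 6, B 4, C 5, D 0, E 8, F 4, G 3, H 7, I 1, J 7.
An entrant with w wins dominates both others in C(w,2) triples; summing gives 15 + 6 + 10 + 0 + 28 + 6 + 3 + 21 + 0 + 21 = 110 transitive triples.
Total triples C(10,3) = 120, so cyclic triples = 120 − 110 = 10.

10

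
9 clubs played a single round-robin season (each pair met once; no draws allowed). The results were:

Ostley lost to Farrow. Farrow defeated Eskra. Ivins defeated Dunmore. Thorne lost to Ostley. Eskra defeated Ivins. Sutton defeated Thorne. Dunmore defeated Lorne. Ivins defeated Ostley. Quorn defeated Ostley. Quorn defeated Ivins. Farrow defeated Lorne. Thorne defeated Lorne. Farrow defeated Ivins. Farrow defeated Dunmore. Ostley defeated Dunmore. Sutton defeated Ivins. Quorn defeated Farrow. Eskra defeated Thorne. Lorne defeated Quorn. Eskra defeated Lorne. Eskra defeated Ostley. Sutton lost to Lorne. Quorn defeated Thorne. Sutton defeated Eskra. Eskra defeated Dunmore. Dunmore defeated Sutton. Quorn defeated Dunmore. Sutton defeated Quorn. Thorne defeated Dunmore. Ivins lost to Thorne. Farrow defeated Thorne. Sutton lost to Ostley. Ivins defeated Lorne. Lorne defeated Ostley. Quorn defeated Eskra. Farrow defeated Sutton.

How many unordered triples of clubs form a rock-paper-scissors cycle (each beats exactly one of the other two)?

19

Win totals: Ostley 3, Quorn 6, Sutton 4, Lorne 3, Eskra 5, Farrow 7, Dunmore 2, Ivins 3, Thorne 3.
A club with w wins dominates both others in C(w,2) triples; summing gives 3 + 15 + 6 + 3 + 10 + 21 + 1 + 3 + 3 = 65 transitive triples.
Total triples C(9,3) = 84, so cyclic triples = 84 − 65 = 19.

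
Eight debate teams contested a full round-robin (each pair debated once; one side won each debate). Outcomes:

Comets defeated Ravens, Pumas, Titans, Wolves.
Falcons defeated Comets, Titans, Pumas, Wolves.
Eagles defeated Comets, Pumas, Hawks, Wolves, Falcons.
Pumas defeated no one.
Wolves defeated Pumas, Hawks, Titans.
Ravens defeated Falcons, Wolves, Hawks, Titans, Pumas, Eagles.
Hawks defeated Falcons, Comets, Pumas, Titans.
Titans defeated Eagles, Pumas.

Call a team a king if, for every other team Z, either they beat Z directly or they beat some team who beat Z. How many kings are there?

Pumas cannot reach Wolves, Falcons, Ravens, Comets, Hawks, Titans, Eagles in two steps.
Wolves cannot reach Ravens in two steps.
Falcons reaches everyone (king).
Ravens reaches everyone (king).
Comets reaches everyone (king).
Hawks reaches everyone (king).
Titans cannot reach Ravens in two steps.
Eagles reaches everyone (king).
Kings: Falcons, Ravens, Comets, Hawks, Eagles — 5.

5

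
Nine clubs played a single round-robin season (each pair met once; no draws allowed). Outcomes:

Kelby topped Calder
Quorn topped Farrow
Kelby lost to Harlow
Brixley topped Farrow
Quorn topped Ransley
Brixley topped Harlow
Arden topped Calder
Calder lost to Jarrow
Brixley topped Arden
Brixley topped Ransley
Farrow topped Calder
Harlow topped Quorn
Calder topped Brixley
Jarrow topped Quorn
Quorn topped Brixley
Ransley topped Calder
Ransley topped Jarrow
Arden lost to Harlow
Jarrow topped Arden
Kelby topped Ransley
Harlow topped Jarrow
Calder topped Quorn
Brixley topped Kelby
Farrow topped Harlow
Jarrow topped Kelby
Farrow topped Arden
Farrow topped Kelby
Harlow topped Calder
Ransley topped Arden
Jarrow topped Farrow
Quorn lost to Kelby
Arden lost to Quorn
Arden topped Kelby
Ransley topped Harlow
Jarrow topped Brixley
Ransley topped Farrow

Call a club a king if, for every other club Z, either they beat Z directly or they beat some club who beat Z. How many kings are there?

Jarrow reaches everyone (king).
Kelby reaches everyone (king).
Brixley reaches everyone (king).
Ransley reaches everyone (king).
Calder cannot reach Jarrow in two steps.
Quorn reaches everyone (king).
Harlow reaches everyone (king).
Farrow reaches everyone (king).
Arden cannot reach Jarrow, Harlow, Farrow in two steps.
Kings: Jarrow, Kelby, Brixley, Ransley, Quorn, Harlow, Farrow — 7.

7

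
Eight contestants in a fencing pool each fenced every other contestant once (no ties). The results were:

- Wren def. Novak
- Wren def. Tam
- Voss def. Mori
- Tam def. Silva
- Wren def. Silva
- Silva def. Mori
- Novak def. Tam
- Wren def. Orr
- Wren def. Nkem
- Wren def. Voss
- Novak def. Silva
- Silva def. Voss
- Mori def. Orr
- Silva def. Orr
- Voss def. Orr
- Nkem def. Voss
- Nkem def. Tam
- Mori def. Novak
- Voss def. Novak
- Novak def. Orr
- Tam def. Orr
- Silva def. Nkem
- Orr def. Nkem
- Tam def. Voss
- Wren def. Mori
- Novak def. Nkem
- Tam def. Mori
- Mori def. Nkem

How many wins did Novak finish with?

Novak's results: beat Tam, Nkem, Silva, Orr; lost to Wren, Mori, Voss.
That is 4 wins.

4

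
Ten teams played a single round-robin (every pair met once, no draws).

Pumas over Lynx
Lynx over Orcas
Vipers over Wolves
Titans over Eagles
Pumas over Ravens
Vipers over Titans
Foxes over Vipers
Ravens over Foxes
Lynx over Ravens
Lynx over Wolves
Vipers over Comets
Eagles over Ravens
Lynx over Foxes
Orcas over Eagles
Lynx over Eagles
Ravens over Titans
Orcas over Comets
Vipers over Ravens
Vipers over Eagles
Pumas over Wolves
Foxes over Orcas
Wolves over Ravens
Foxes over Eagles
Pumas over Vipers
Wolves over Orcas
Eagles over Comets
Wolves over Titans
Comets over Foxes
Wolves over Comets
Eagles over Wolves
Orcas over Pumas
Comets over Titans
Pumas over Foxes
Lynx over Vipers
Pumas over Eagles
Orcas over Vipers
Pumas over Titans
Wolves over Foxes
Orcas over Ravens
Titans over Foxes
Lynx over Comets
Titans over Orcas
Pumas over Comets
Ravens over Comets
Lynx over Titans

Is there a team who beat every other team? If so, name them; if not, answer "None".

None

Highest win total is Pumas with 8 (out of 9 possible).
Pumas lost to Orcas, so no team went undefeated.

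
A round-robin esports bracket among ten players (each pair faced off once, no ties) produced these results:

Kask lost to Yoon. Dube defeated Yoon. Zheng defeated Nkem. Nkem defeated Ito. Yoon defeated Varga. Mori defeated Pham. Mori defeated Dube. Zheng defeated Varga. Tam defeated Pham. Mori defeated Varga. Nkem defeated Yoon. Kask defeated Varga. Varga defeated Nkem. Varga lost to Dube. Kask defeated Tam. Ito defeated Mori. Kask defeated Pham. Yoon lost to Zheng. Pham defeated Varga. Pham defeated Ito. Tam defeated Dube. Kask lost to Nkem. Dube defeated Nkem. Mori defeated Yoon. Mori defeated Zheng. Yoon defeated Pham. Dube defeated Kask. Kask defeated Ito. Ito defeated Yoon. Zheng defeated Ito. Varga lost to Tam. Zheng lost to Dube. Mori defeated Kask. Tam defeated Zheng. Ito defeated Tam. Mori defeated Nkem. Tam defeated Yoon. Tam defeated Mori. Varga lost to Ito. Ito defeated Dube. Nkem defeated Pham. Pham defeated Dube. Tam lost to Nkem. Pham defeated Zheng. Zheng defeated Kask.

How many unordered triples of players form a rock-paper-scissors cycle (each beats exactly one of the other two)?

29

Win totals: Varga 1, Zheng 5, Kask 4, Tam 6, Ito 5, Pham 4, Dube 5, Mori 7, Yoon 3, Nkem 5.
A player with w wins dominates both others in C(w,2) triples; summing gives 0 + 10 + 6 + 15 + 10 + 6 + 10 + 21 + 3 + 10 = 91 transitive triples.
Total triples C(10,3) = 120, so cyclic triples = 120 − 91 = 29.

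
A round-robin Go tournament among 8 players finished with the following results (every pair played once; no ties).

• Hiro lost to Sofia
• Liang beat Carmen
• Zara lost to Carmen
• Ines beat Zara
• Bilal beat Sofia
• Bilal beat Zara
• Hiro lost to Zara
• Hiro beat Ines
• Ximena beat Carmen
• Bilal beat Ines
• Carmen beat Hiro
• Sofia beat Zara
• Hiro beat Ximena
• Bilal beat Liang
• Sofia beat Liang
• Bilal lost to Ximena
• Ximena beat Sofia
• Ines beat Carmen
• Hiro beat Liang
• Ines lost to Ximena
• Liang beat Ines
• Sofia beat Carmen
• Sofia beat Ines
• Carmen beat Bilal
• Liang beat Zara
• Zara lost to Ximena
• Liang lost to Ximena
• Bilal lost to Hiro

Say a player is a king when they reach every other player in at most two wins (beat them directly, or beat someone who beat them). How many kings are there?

Zara cannot reach Sofia, Carmen in two steps.
Sofia reaches everyone (king).
Liang cannot reach Sofia, Ximena in two steps.
Ximena reaches everyone (king).
Carmen reaches everyone (king).
Ines cannot reach Sofia, Liang, Ximena in two steps.
Bilal cannot reach Ximena in two steps.
Hiro reaches everyone (king).
Kings: Sofia, Ximena, Carmen, Hiro — 4.

4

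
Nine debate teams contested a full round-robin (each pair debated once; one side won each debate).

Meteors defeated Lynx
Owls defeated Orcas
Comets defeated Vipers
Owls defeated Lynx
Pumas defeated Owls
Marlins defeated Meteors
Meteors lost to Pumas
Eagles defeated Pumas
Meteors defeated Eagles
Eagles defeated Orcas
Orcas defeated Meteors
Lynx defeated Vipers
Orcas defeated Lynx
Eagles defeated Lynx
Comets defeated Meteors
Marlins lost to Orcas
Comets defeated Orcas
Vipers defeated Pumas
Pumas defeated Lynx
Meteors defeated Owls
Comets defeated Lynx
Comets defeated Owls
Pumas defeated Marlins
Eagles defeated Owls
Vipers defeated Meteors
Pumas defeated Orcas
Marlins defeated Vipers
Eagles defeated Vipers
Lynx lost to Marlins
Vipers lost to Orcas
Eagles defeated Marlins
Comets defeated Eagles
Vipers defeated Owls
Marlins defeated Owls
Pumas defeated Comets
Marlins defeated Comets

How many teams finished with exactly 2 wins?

1

Win totals: Comets 6, Orcas 4, Marlins 5, Lynx 1, Pumas 6, Eagles 6, Meteors 3, Vipers 3, Owls 2.
Exactly 2: Owls — 1 team.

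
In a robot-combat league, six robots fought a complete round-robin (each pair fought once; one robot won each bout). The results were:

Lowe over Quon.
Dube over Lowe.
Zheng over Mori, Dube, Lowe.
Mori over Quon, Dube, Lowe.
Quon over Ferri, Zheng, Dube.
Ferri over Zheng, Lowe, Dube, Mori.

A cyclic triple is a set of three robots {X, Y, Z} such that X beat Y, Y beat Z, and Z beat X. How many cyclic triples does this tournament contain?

Win totals: Dube 1, Quon 3, Mori 3, Ferri 4, Zheng 3, Lowe 1.
A robot with w wins dominates both others in C(w,2) triples; summing gives 0 + 3 + 3 + 6 + 3 + 0 = 15 transitive triples.
Total triples C(6,3) = 20, so cyclic triples = 20 − 15 = 5.

5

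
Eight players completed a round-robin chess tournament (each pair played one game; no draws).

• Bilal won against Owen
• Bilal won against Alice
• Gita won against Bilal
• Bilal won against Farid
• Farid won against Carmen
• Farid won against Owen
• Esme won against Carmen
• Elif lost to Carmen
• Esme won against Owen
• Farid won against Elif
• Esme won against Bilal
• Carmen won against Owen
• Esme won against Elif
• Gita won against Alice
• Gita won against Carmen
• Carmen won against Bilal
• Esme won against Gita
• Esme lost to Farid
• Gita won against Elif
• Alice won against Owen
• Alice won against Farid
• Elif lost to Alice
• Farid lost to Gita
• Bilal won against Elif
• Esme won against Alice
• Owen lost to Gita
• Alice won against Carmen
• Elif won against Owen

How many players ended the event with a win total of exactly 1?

Win totals: Carmen 3, Elif 1, Alice 4, Gita 6, Esme 6, Farid 4, Bilal 4, Owen 0.
Exactly 1: Elif — 1 player.

1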